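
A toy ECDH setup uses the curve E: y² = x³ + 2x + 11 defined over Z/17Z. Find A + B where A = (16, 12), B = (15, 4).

(16, 12) + (15, 4). λ = (4 - 12)/(15 - 16) ≡ 9/16 mod 17. 16⁻¹ ≡ 16 (mod 17), so λ ≡ 8.
  x = λ² - 16 - 15 = 64 - 31 ≡ 16; y = λ·(16 - 16) - 12 ≡ 5. → (16, 5)

(16, 5)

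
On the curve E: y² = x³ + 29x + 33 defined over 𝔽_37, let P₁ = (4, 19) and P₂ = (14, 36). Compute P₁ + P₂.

(23, 19)

(4, 19) + (14, 36). λ = (36 - 19)/(14 - 4) ≡ 17/10 mod 37. 10⁻¹ ≡ 26 (mod 37) since 10·26 = 260 ≡ 1, so λ ≡ 35.
  x = λ² - 4 - 14 = 1225 - 18 ≡ 23; y = λ·(4 - 23) - 19 ≡ 19. → (23, 19)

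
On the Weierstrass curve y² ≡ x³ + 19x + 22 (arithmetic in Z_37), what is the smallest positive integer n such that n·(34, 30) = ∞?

2P: tangent at (34, 30): λ = (3·34² + 19)/(2·30) ≡ 9/23. 23⁻¹ ≡ 29 (mod 37), so λ ≡ 9·29 ≡ 2.
  x = λ² - 34 - 34 = 4 - 68 ≡ 10; y = λ·(34 - 10) - 30 ≡ 18. → (10, 18)
3P: (10, 18) + (34, 30). λ = (30 - 18)/(34 - 10) ≡ 12/24 mod 37. 24⁻¹ ≡ 17 (mod 37), so λ ≡ 19.
  x = λ² - 10 - 34 = 361 - 44 ≡ 21; y = λ·(10 - 21) - 18 ≡ 32. → (21, 32)
4P: (21, 32) + (34, 30). λ = (30 - 32)/(34 - 21) ≡ 35/13 mod 37. 13⁻¹ ≡ 20 (mod 37), so λ ≡ 34.
  x = λ² - 21 - 34 = 1156 - 55 ≡ 28; y = λ·(21 - 28) - 32 ≡ 26. → (28, 26)
5P: (28, 26) + (34, 30). λ = (30 - 26)/(34 - 28) ≡ 4/6 mod 37. 6⁻¹ ≡ 31 (mod 37), so λ ≡ 13.
  x = λ² - 28 - 34 = 169 - 62 ≡ 33; y = λ·(28 - 33) - 26 ≡ 20. → (33, 20)
6P: (33, 20) + (34, 30). λ = (30 - 20)/(34 - 33) ≡ 10/1 mod 37. 1⁻¹ ≡ 1 (mod 37), so λ ≡ 10.
  x = λ² - 33 - 34 = 100 - 67 ≡ 33; y = λ·(33 - 33) - 20 ≡ 17. → (33, 17)
7P: (33, 17) + (34, 30). λ = (30 - 17)/(34 - 33) ≡ 13/1 mod 37. 1⁻¹ ≡ 1 (mod 37) since 1·1 = 1 ≡ 1, so λ ≡ 13.
  x = λ² - 33 - 34 = 169 - 67 ≡ 28; y = λ·(33 - 28) - 17 ≡ 11. → (28, 11)
8P: (28, 11) + (34, 30). λ = (30 - 11)/(34 - 28) ≡ 19/6 mod 37. 6⁻¹ ≡ 31 (mod 37), so λ ≡ 34.
  x = λ² - 28 - 34 = 1156 - 62 ≡ 21; y = λ·(28 - 21) - 11 ≡ 5. → (21, 5)
9P: (21, 5) + (34, 30). λ = (30 - 5)/(34 - 21) ≡ 25/13 mod 37. 13⁻¹ ≡ 20 (mod 37), so λ ≡ 19.
  x = λ² - 21 - 34 = 361 - 55 ≡ 10; y = λ·(21 - 10) - 5 ≡ 19. → (10, 19)
10P: (10, 19) + (34, 30). λ = (30 - 19)/(34 - 10) ≡ 11/24 mod 37. 24⁻¹ ≡ 17 (mod 37) since 24·17 = 408 ≡ 1, so λ ≡ 2.
  x = λ² - 10 - 34 = 4 - 44 ≡ 34; y = λ·(10 - 34) - 19 ≡ 7. → (34, 7)
11P: (34, 7) + (34, 30): same x and y₁ ≡ -y₂, so the sum is ∞.
11P = ∞, so the order is 11.

11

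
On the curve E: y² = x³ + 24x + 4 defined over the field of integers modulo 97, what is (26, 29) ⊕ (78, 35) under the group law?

(87, 5)

(26, 29) + (78, 35). λ = (35 - 29)/(78 - 26) ≡ 6/52 mod 97. 52⁻¹ ≡ 28 (mod 97), so λ ≡ 71.
  x = λ² - 26 - 78 = 5041 - 104 ≡ 87; y = λ·(26 - 87) - 29 ≡ 5. → (87, 5)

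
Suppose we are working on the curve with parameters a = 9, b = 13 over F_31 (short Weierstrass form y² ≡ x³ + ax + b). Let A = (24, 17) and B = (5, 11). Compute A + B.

(10, 7)

(24, 17) + (5, 11). λ = (11 - 17)/(5 - 24) ≡ 25/12 mod 31. 12⁻¹ ≡ 13 (mod 31) since 12·13 = 156 ≡ 1, so λ ≡ 15.
  x = λ² - 24 - 5 = 225 - 29 ≡ 10; y = λ·(24 - 10) - 17 ≡ 7. → (10, 7)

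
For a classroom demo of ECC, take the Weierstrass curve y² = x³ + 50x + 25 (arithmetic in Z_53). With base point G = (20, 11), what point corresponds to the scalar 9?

Repeated addition: build up to 9G.
2G: tangent at (20, 11): λ = (3·20² + 50)/(2·11) ≡ 31/22. 22⁻¹ ≡ 41 (mod 53) since 22·41 = 902 ≡ 1, so λ ≡ 31·41 ≡ 52.
  x = λ² - 20 - 20 = 2704 - 40 ≡ 14; y = λ·(20 - 14) - 11 ≡ 36. → (14, 36)
3G: (14, 36) + (20, 11). λ = (11 - 36)/(20 - 14) ≡ 28/6 mod 53. 6⁻¹ ≡ 9 (mod 53), so λ ≡ 40.
  x = λ² - 14 - 20 = 1600 - 34 ≡ 29; y = λ·(14 - 29) - 36 ≡ 0. → (29, 0)
4G: (29, 0) + (20, 11). λ = (11 - 0)/(20 - 29) ≡ 11/44 mod 53. 44⁻¹ ≡ 47 (mod 53) since 44·47 = 2068 ≡ 1, so λ ≡ 40.
  x = λ² - 29 - 20 = 1600 - 49 ≡ 14; y = λ·(29 - 14) - 0 ≡ 17. → (14, 17)
5G: (14, 17) + (20, 11). λ = (11 - 17)/(20 - 14) ≡ 47/6 mod 53. 6⁻¹ ≡ 9 (mod 53), so λ ≡ 52.
  x = λ² - 14 - 20 = 2704 - 34 ≡ 20; y = λ·(14 - 20) - 17 ≡ 42. → (20, 42)
6G: (20, 42) + (20, 11): same x and y₁ ≡ -y₂, so the sum is O.
7G: O + (20, 11) = (20, 11) (identity).
8G: tangent at (20, 11): λ = (3·20² + 50)/(2·11) ≡ 31/22. 22⁻¹ ≡ 41 (mod 53) since 22·41 = 902 ≡ 1, so λ ≡ 31·41 ≡ 52.
  x = λ² - 20 - 20 = 2704 - 40 ≡ 14; y = λ·(20 - 14) - 11 ≡ 36. → (14, 36)
9G: (14, 36) + (20, 11). λ = (11 - 36)/(20 - 14) ≡ 28/6 mod 53. 6⁻¹ ≡ 9 (mod 53), so λ ≡ 40.
  x = λ² - 14 - 20 = 1600 - 34 ≡ 29; y = λ·(14 - 29) - 36 ≡ 0. → (29, 0)

(29, 0)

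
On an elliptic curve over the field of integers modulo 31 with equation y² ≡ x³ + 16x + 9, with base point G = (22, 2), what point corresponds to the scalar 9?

Double-and-add on 9 = (1001)₂. Start with G = (22, 2) for the leading 1-bit.
double: tangent at (22, 2): λ = (3·22² + 16)/(2·2) ≡ 11/4. 4⁻¹ ≡ 8 (mod 31) since 4·8 = 32 ≡ 1, so λ ≡ 11·8 ≡ 26.
  x = λ² - 22 - 22 = 676 - 44 ≡ 12; y = λ·(22 - 12) - 2 ≡ 10. → (12, 10)
double: tangent at (12, 10): λ = (3·12² + 16)/(2·10) ≡ 14/20. 20⁻¹ ≡ 14 (mod 31) since 20·14 = 280 ≡ 1, so λ ≡ 14·14 ≡ 10.
  x = λ² - 12 - 12 = 100 - 24 ≡ 14; y = λ·(12 - 14) - 10 ≡ 1. → (14, 1)
double: tangent at (14, 1): λ = (3·14² + 16)/(2·1) ≡ 15/2. 2⁻¹ ≡ 16 (mod 31) since 2·16 = 32 ≡ 1, so λ ≡ 15·16 ≡ 23.
  x = λ² - 14 - 14 = 529 - 28 ≡ 5; y = λ·(14 - 5) - 1 ≡ 20. → (5, 20)
add G: (5, 20) + (22, 2). λ = (2 - 20)/(22 - 5) ≡ 13/17 mod 31. 17⁻¹ ≡ 11 (mod 31), so λ ≡ 19.
  x = λ² - 5 - 22 = 361 - 27 ≡ 24; y = λ·(5 - 24) - 20 ≡ 22. → (24, 22)

(24, 22)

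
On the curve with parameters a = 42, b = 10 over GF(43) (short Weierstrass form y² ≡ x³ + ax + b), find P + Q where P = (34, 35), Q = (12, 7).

(34, 35) + (12, 7). λ = (7 - 35)/(12 - 34) ≡ 15/21 mod 43. 21⁻¹ ≡ 41 (mod 43), so λ ≡ 13.
  x = λ² - 34 - 12 = 169 - 46 ≡ 37; y = λ·(34 - 37) - 35 ≡ 12. → (37, 12)

(37, 12)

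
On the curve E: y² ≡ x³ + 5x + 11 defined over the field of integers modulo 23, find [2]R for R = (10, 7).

tangent at (10, 7): λ = (3·10² + 5)/(2·7) ≡ 6/14. 14⁻¹ ≡ 5 (mod 23), so λ ≡ 6·5 ≡ 7.
  x = λ² - 10 - 10 = 49 - 20 ≡ 6; y = λ·(10 - 6) - 7 ≡ 21. → (6, 21)

(6, 21)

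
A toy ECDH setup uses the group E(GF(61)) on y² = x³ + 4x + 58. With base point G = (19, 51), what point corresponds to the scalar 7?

Double-and-add on 7 = (111)₂. Start with G = (19, 51) for the leading 1-bit.
double: tangent at (19, 51): λ = (3·19² + 4)/(2·51) ≡ 50/41. 41⁻¹ ≡ 3 (mod 61), so λ ≡ 50·3 ≡ 28.
  x = λ² - 19 - 19 = 784 - 38 ≡ 14; y = λ·(19 - 14) - 51 ≡ 28. → (14, 28)
add G: (14, 28) + (19, 51). λ = (51 - 28)/(19 - 14) ≡ 23/5 mod 61. 5⁻¹ ≡ 49 (mod 61) since 5·49 = 245 ≡ 1, so λ ≡ 29.
  x = λ² - 14 - 19 = 841 - 33 ≡ 15; y = λ·(14 - 15) - 28 ≡ 4. → (15, 4)
double: tangent at (15, 4): λ = (3·15² + 4)/(2·4) ≡ 8/8. 8⁻¹ ≡ 23 (mod 61) since 8·23 = 184 ≡ 1, so λ ≡ 8·23 ≡ 1.
  x = λ² - 15 - 15 = 1 - 30 ≡ 32; y = λ·(15 - 32) - 4 ≡ 40. → (32, 40)
add G: (32, 40) + (19, 51). λ = (51 - 40)/(19 - 32) ≡ 11/48 mod 61. 48⁻¹ ≡ 14 (mod 61), so λ ≡ 32.
  x = λ² - 32 - 19 = 1024 - 51 ≡ 58; y = λ·(32 - 58) - 40 ≡ 43. → (58, 43)

(58, 43)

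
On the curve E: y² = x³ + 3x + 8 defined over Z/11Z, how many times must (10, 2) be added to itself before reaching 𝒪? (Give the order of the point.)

8

2P: tangent at (10, 2): λ = (3·10² + 3)/(2·2) ≡ 6/4. 4⁻¹ ≡ 3 (mod 11), so λ ≡ 6·3 ≡ 7.
  x = λ² - 10 - 10 = 49 - 20 ≡ 7; y = λ·(10 - 7) - 2 ≡ 8. → (7, 8)
3P: (7, 8) + (10, 2). λ = (2 - 8)/(10 - 7) ≡ 5/3 mod 11. 3⁻¹ ≡ 4 (mod 11), so λ ≡ 9.
  x = λ² - 7 - 10 = 81 - 17 ≡ 9; y = λ·(7 - 9) - 8 ≡ 7. → (9, 7)
4P: (9, 7) + (10, 2). λ = (2 - 7)/(10 - 9) ≡ 6/1 mod 11. 1⁻¹ ≡ 1 (mod 11), so λ ≡ 6.
  x = λ² - 9 - 10 = 36 - 19 ≡ 6; y = λ·(9 - 6) - 7 ≡ 0. → (6, 0)
5P: (6, 0) + (10, 2). λ = (2 - 0)/(10 - 6) ≡ 2/4 mod 11. 4⁻¹ ≡ 3 (mod 11), so λ ≡ 6.
  x = λ² - 6 - 10 = 36 - 16 ≡ 9; y = λ·(6 - 9) - 0 ≡ 4. → (9, 4)
6P: (9, 4) + (10, 2). λ = (2 - 4)/(10 - 9) ≡ 9/1 mod 11. 1⁻¹ ≡ 1 (mod 11), so λ ≡ 9.
  x = λ² - 9 - 10 = 81 - 19 ≡ 7; y = λ·(9 - 7) - 4 ≡ 3. → (7, 3)
7P: (7, 3) + (10, 2). λ = (2 - 3)/(10 - 7) ≡ 10/3 mod 11. 3⁻¹ ≡ 4 (mod 11) since 3·4 = 12 ≡ 1, so λ ≡ 7.
  x = λ² - 7 - 10 = 49 - 17 ≡ 10; y = λ·(7 - 10) - 3 ≡ 9. → (10, 9)
8P: (10, 9) + (10, 2): same x and y₁ ≡ -y₂, so the sum is 𝒪.
8P = 𝒪, so the order is 8.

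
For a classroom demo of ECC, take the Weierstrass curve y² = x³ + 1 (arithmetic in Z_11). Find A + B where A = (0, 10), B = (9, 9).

(5, 4)

(0, 10) + (9, 9). λ = (9 - 10)/(9 - 0) ≡ 10/9 mod 11. 9⁻¹ ≡ 5 (mod 11), so λ ≡ 6.
  x = λ² - 0 - 9 = 36 - 9 ≡ 5; y = λ·(0 - 5) - 10 ≡ 4. → (5, 4)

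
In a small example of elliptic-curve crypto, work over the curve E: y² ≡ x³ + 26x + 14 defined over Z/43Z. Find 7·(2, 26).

(19, 10)

Write P = (2, 26).
Repeated addition: build up to 7P.
2P: tangent at (2, 26): λ = (3·2² + 26)/(2·26) ≡ 38/9. 9⁻¹ ≡ 24 (mod 43), so λ ≡ 38·24 ≡ 9.
  x = λ² - 2 - 2 = 81 - 4 ≡ 34; y = λ·(2 - 34) - 26 ≡ 30. → (34, 30)
3P: (34, 30) + (2, 26). λ = (26 - 30)/(2 - 34) ≡ 39/11 mod 43. 11⁻¹ ≡ 4 (mod 43) since 11·4 = 44 ≡ 1, so λ ≡ 27.
  x = λ² - 34 - 2 = 729 - 36 ≡ 5; y = λ·(34 - 5) - 30 ≡ 22. → (5, 22)
4P: (5, 22) + (2, 26). λ = (26 - 22)/(2 - 5) ≡ 4/40 mod 43. 40⁻¹ ≡ 14 (mod 43) since 40·14 = 560 ≡ 1, so λ ≡ 13.
  x = λ² - 5 - 2 = 169 - 7 ≡ 33; y = λ·(5 - 33) - 22 ≡ 1. → (33, 1)
5P: (33, 1) + (2, 26). λ = (26 - 1)/(2 - 33) ≡ 25/12 mod 43. 12⁻¹ ≡ 18 (mod 43) since 12·18 = 216 ≡ 1, so λ ≡ 20.
  x = λ² - 33 - 2 = 400 - 35 ≡ 21; y = λ·(33 - 21) - 1 ≡ 24. → (21, 24)
6P: (21, 24) + (2, 26). λ = (26 - 24)/(2 - 21) ≡ 2/24 mod 43. 24⁻¹ ≡ 9 (mod 43) since 24·9 = 216 ≡ 1, so λ ≡ 18.
  x = λ² - 21 - 2 = 324 - 23 ≡ 0; y = λ·(21 - 0) - 24 ≡ 10. → (0, 10)
7P: (0, 10) + (2, 26). λ = (26 - 10)/(2 - 0) ≡ 16/2 mod 43. 2⁻¹ ≡ 22 (mod 43) since 2·22 = 44 ≡ 1, so λ ≡ 8.
  x = λ² - 0 - 2 = 64 - 2 ≡ 19; y = λ·(0 - 19) - 10 ≡ 10. → (19, 10)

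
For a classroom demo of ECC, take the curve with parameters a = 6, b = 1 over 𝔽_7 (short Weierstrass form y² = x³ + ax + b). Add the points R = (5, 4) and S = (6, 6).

(0, 6)

(5, 4) + (6, 6). λ = (6 - 4)/(6 - 5) ≡ 2/1 mod 7. 1⁻¹ ≡ 1 (mod 7), so λ ≡ 2.
  x = λ² - 5 - 6 = 4 - 11 ≡ 0; y = λ·(5 - 0) - 4 ≡ 6. → (0, 6)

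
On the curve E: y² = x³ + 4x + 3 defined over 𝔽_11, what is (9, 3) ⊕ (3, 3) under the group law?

(10, 8)

(9, 3) + (3, 3). λ = (3 - 3)/(3 - 9) ≡ 0/5 mod 11. 5⁻¹ ≡ 9 (mod 11), so λ ≡ 0.
  x = λ² - 9 - 3 = 0 - 12 ≡ 10; y = λ·(9 - 10) - 3 ≡ 8. → (10, 8)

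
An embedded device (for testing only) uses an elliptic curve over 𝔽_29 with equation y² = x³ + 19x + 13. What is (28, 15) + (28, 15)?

tangent at (28, 15): λ = (3·28² + 19)/(2·15) ≡ 22/1. 1⁻¹ ≡ 1 (mod 29), so λ ≡ 22·1 ≡ 22.
  x = λ² - 28 - 28 = 484 - 56 ≡ 22; y = λ·(28 - 22) - 15 ≡ 1. → (22, 1)

(22, 1)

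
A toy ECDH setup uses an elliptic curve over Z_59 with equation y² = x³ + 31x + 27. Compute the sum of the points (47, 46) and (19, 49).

(56, 54)

(47, 46) + (19, 49). λ = (49 - 46)/(19 - 47) ≡ 3/31 mod 59. 31⁻¹ ≡ 40 (mod 59), so λ ≡ 2.
  x = λ² - 47 - 19 = 4 - 66 ≡ 56; y = λ·(47 - 56) - 46 ≡ 54. → (56, 54)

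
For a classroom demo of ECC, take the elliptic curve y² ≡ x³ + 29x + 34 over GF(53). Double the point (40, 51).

tangent at (40, 51): λ = (3·40² + 29)/(2·51) ≡ 6/49. 49⁻¹ ≡ 13 (mod 53), so λ ≡ 6·13 ≡ 25.
  x = λ² - 40 - 40 = 625 - 80 ≡ 15; y = λ·(40 - 15) - 51 ≡ 44. → (15, 44)

(15, 44)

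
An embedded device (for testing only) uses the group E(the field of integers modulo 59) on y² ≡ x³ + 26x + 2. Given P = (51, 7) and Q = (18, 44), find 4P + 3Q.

First 4P:
Repeated addition: build up to 4P.
2P: tangent at (51, 7): λ = (3·51² + 26)/(2·7) ≡ 41/14. 14⁻¹ ≡ 38 (mod 59) since 14·38 = 532 ≡ 1, so λ ≡ 41·38 ≡ 24.
  x = λ² - 51 - 51 = 576 - 102 ≡ 2; y = λ·(51 - 2) - 7 ≡ 48. → (2, 48)
3P: (2, 48) + (51, 7). λ = (7 - 48)/(51 - 2) ≡ 18/49 mod 59. 49⁻¹ ≡ 53 (mod 59), so λ ≡ 10.
  x = λ² - 2 - 51 = 100 - 53 ≡ 47; y = λ·(2 - 47) - 48 ≡ 33. → (47, 33)
4P: (47, 33) + (51, 7). λ = (7 - 33)/(51 - 47) ≡ 33/4 mod 59. 4⁻¹ ≡ 15 (mod 59) since 4·15 = 60 ≡ 1, so λ ≡ 23.
  x = λ² - 47 - 51 = 529 - 98 ≡ 18; y = λ·(47 - 18) - 33 ≡ 44. → (18, 44)
4P = (18, 44).
Next 3Q:
Repeated addition: build up to 3Q.
2Q: tangent at (18, 44): λ = (3·18² + 26)/(2·44) ≡ 54/29. 29⁻¹ ≡ 57 (mod 59), so λ ≡ 54·57 ≡ 10.
  x = λ² - 18 - 18 = 100 - 36 ≡ 5; y = λ·(18 - 5) - 44 ≡ 27. → (5, 27)
3Q: (5, 27) + (18, 44). λ = (44 - 27)/(18 - 5) ≡ 17/13 mod 59. 13⁻¹ ≡ 50 (mod 59) since 13·50 = 650 ≡ 1, so λ ≡ 24.
  x = λ² - 5 - 18 = 576 - 23 ≡ 22; y = λ·(5 - 22) - 27 ≡ 37. → (22, 37)
3Q = (22, 37).
Finally 4P + 3Q:
(18, 44) + (22, 37). λ = (37 - 44)/(22 - 18) ≡ 52/4 mod 59. 4⁻¹ ≡ 15 (mod 59), so λ ≡ 13.
  x = λ² - 18 - 22 = 169 - 40 ≡ 11; y = λ·(18 - 11) - 44 ≡ 47. → (11, 47)

(11, 47)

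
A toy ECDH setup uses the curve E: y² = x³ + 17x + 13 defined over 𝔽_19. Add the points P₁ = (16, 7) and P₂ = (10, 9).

(16, 7) + (10, 9). λ = (9 - 7)/(10 - 16) ≡ 2/13 mod 19. 13⁻¹ ≡ 3 (mod 19), so λ ≡ 6.
  x = λ² - 16 - 10 = 36 - 26 ≡ 10; y = λ·(16 - 10) - 7 ≡ 10. → (10, 10)

(10, 10)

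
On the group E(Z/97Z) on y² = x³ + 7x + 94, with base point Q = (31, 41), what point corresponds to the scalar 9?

(68, 25)

Double-and-add on 9 = (1001)₂. Start with Q = (31, 41) for the leading 1-bit.
double: tangent at (31, 41): λ = (3·31² + 7)/(2·41) ≡ 77/82. 82⁻¹ ≡ 84 (mod 97), so λ ≡ 77·84 ≡ 66.
  x = λ² - 31 - 31 = 4356 - 62 ≡ 26; y = λ·(31 - 26) - 41 ≡ 95. → (26, 95)
double: tangent at (26, 95): λ = (3·26² + 7)/(2·95) ≡ 95/93. 93⁻¹ ≡ 24 (mod 97) since 93·24 = 2232 ≡ 1, so λ ≡ 95·24 ≡ 49.
  x = λ² - 26 - 26 = 2401 - 52 ≡ 21; y = λ·(26 - 21) - 95 ≡ 53. → (21, 53)
double: tangent at (21, 53): λ = (3·21² + 7)/(2·53) ≡ 69/9. 9⁻¹ ≡ 54 (mod 97) since 9·54 = 486 ≡ 1, so λ ≡ 69·54 ≡ 40.
  x = λ² - 21 - 21 = 1600 - 42 ≡ 6; y = λ·(21 - 6) - 53 ≡ 62. → (6, 62)
add Q: (6, 62) + (31, 41). λ = (41 - 62)/(31 - 6) ≡ 76/25 mod 97. 25⁻¹ ≡ 66 (mod 97) since 25·66 = 1650 ≡ 1, so λ ≡ 69.
  x = λ² - 6 - 31 = 4761 - 37 ≡ 68; y = λ·(6 - 68) - 62 ≡ 25. → (68, 25)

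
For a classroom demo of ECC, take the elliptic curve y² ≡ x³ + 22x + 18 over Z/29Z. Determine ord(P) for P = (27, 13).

2P: tangent at (27, 13): λ = (3·27² + 22)/(2·13) ≡ 5/26. 26⁻¹ ≡ 19 (mod 29) since 26·19 = 494 ≡ 1, so λ ≡ 5·19 ≡ 8.
  x = λ² - 27 - 27 = 64 - 54 ≡ 10; y = λ·(27 - 10) - 13 ≡ 7. → (10, 7)
3P: (10, 7) + (27, 13). λ = (13 - 7)/(27 - 10) ≡ 6/17 mod 29. 17⁻¹ ≡ 12 (mod 29) since 17·12 = 204 ≡ 1, so λ ≡ 14.
  x = λ² - 10 - 27 = 196 - 37 ≡ 14; y = λ·(10 - 14) - 7 ≡ 24. → (14, 24)
4P: (14, 24) + (27, 13). λ = (13 - 24)/(27 - 14) ≡ 18/13 mod 29. 13⁻¹ ≡ 9 (mod 29), so λ ≡ 17.
  x = λ² - 14 - 27 = 289 - 41 ≡ 16; y = λ·(14 - 16) - 24 ≡ 0. → (16, 0)
5P: (16, 0) + (27, 13). λ = (13 - 0)/(27 - 16) ≡ 13/11 mod 29. 11⁻¹ ≡ 8 (mod 29), so λ ≡ 17.
  x = λ² - 16 - 27 = 289 - 43 ≡ 14; y = λ·(16 - 14) - 0 ≡ 5. → (14, 5)
6P: (14, 5) + (27, 13). λ = (13 - 5)/(27 - 14) ≡ 8/13 mod 29. 13⁻¹ ≡ 9 (mod 29) since 13·9 = 117 ≡ 1, so λ ≡ 14.
  x = λ² - 14 - 27 = 196 - 41 ≡ 10; y = λ·(14 - 10) - 5 ≡ 22. → (10, 22)
7P: (10, 22) + (27, 13). λ = (13 - 22)/(27 - 10) ≡ 20/17 mod 29. 17⁻¹ ≡ 12 (mod 29) since 17·12 = 204 ≡ 1, so λ ≡ 8.
  x = λ² - 10 - 27 = 64 - 37 ≡ 27; y = λ·(10 - 27) - 22 ≡ 16. → (27, 16)
8P: (27, 16) + (27, 13): same x and y₁ ≡ -y₂, so the sum is ∞.
8P = ∞, so the order is 8.

8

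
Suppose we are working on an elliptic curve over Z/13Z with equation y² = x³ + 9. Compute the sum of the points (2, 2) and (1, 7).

(9, 7)

(2, 2) + (1, 7). λ = (7 - 2)/(1 - 2) ≡ 5/12 mod 13. 12⁻¹ ≡ 12 (mod 13) since 12·12 = 144 ≡ 1, so λ ≡ 8.
  x = λ² - 2 - 1 = 64 - 3 ≡ 9; y = λ·(2 - 9) - 2 ≡ 7. → (9, 7)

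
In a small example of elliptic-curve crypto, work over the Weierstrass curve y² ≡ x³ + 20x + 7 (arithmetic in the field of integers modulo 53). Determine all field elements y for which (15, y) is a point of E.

5, 48

x³ + 20x + 7 = 3682 ≡ 25 (mod 53).
Square roots of 25 mod 53: 5 and 48 (since 5² = 25 ≡ 25).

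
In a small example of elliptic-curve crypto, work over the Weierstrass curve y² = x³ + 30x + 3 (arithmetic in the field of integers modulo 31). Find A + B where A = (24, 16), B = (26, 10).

(24, 16) + (26, 10). λ = (10 - 16)/(26 - 24) ≡ 25/2 mod 31. 2⁻¹ ≡ 16 (mod 31) since 2·16 = 32 ≡ 1, so λ ≡ 28.
  x = λ² - 24 - 26 = 784 - 50 ≡ 21; y = λ·(24 - 21) - 16 ≡ 6. → (21, 6)

(21, 6)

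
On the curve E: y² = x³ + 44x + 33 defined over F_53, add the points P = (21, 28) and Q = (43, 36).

(36, 34)

(21, 28) + (43, 36). λ = (36 - 28)/(43 - 21) ≡ 8/22 mod 53. 22⁻¹ ≡ 41 (mod 53), so λ ≡ 10.
  x = λ² - 21 - 43 = 100 - 64 ≡ 36; y = λ·(21 - 36) - 28 ≡ 34. → (36, 34)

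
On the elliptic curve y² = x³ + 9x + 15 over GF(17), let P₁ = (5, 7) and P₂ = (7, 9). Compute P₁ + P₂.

(5, 7) + (7, 9). λ = (9 - 7)/(7 - 5) ≡ 2/2 mod 17. 2⁻¹ ≡ 9 (mod 17) since 2·9 = 18 ≡ 1, so λ ≡ 1.
  x = λ² - 5 - 7 = 1 - 12 ≡ 6; y = λ·(5 - 6) - 7 ≡ 9. → (6, 9)

(6, 9)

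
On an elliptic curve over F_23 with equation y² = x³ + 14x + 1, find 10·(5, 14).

Write P = (5, 14).
Repeated addition: build up to 10P.
2P: tangent at (5, 14): λ = (3·5² + 14)/(2·14) ≡ 20/5. 5⁻¹ ≡ 14 (mod 23), so λ ≡ 20·14 ≡ 4.
  x = λ² - 5 - 5 = 16 - 10 ≡ 6; y = λ·(5 - 6) - 14 ≡ 5. → (6, 5)
3P: (6, 5) + (5, 14). λ = (14 - 5)/(5 - 6) ≡ 9/22 mod 23. 22⁻¹ ≡ 22 (mod 23) since 22·22 = 484 ≡ 1, so λ ≡ 14.
  x = λ² - 6 - 5 = 196 - 11 ≡ 1; y = λ·(6 - 1) - 5 ≡ 19. → (1, 19)
4P: (1, 19) + (5, 14). λ = (14 - 19)/(5 - 1) ≡ 18/4 mod 23. 4⁻¹ ≡ 6 (mod 23), so λ ≡ 16.
  x = λ² - 1 - 5 = 256 - 6 ≡ 20; y = λ·(1 - 20) - 19 ≡ 22. → (20, 22)
5P: (20, 22) + (5, 14). λ = (14 - 22)/(5 - 20) ≡ 15/8 mod 23. 8⁻¹ ≡ 3 (mod 23) since 8·3 = 24 ≡ 1, so λ ≡ 22.
  x = λ² - 20 - 5 = 484 - 25 ≡ 22; y = λ·(20 - 22) - 22 ≡ 3. → (22, 3)
6P: (22, 3) + (5, 14). λ = (14 - 3)/(5 - 22) ≡ 11/6 mod 23. 6⁻¹ ≡ 4 (mod 23), so λ ≡ 21.
  x = λ² - 22 - 5 = 441 - 27 ≡ 0; y = λ·(22 - 0) - 3 ≡ 22. → (0, 22)
7P: (0, 22) + (5, 14). λ = (14 - 22)/(5 - 0) ≡ 15/5 mod 23. 5⁻¹ ≡ 14 (mod 23), so λ ≡ 3.
  x = λ² - 0 - 5 = 9 - 5 ≡ 4; y = λ·(0 - 4) - 22 ≡ 12. → (4, 12)
8P: (4, 12) + (5, 14). λ = (14 - 12)/(5 - 4) ≡ 2/1 mod 23. 1⁻¹ ≡ 1 (mod 23) since 1·1 = 1 ≡ 1, so λ ≡ 2.
  x = λ² - 4 - 5 = 4 - 9 ≡ 18; y = λ·(4 - 18) - 12 ≡ 6. → (18, 6)
9P: (18, 6) + (5, 14). λ = (14 - 6)/(5 - 18) ≡ 8/10 mod 23. 10⁻¹ ≡ 7 (mod 23) since 10·7 = 70 ≡ 1, so λ ≡ 10.
  x = λ² - 18 - 5 = 100 - 23 ≡ 8; y = λ·(18 - 8) - 6 ≡ 2. → (8, 2)
10P: (8, 2) + (5, 14). λ = (14 - 2)/(5 - 8) ≡ 12/20 mod 23. 20⁻¹ ≡ 15 (mod 23), so λ ≡ 19.
  x = λ² - 8 - 5 = 361 - 13 ≡ 3; y = λ·(8 - 3) - 2 ≡ 1. → (3, 1)

(3, 1)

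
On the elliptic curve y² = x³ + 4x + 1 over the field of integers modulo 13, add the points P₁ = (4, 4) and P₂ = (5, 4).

(4, 4) + (5, 4). λ = (4 - 4)/(5 - 4) ≡ 0/1 mod 13. 1⁻¹ ≡ 1 (mod 13) since 1·1 = 1 ≡ 1, so λ ≡ 0.
  x = λ² - 4 - 5 = 0 - 9 ≡ 4; y = λ·(4 - 4) - 4 ≡ 9. → (4, 9)

(4, 9)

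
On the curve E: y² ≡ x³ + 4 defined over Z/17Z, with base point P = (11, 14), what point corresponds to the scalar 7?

(15, 8)

Double-and-add on 7 = (111)₂. Start with P = (11, 14) for the leading 1-bit.
double: tangent at (11, 14): λ = (3·11² + 0)/(2·14) ≡ 6/11. 11⁻¹ ≡ 14 (mod 17) since 11·14 = 154 ≡ 1, so λ ≡ 6·14 ≡ 16.
  x = λ² - 11 - 11 = 256 - 22 ≡ 13; y = λ·(11 - 13) - 14 ≡ 5. → (13, 5)
add P: (13, 5) + (11, 14). λ = (14 - 5)/(11 - 13) ≡ 9/15 mod 17. 15⁻¹ ≡ 8 (mod 17), so λ ≡ 4.
  x = λ² - 13 - 11 = 16 - 24 ≡ 9; y = λ·(13 - 9) - 5 ≡ 11. → (9, 11)
double: tangent at (9, 11): λ = (3·9² + 0)/(2·11) ≡ 5/5. 5⁻¹ ≡ 7 (mod 17), so λ ≡ 5·7 ≡ 1.
  x = λ² - 9 - 9 = 1 - 18 ≡ 0; y = λ·(9 - 0) - 11 ≡ 15. → (0, 15)
add P: (0, 15) + (11, 14). λ = (14 - 15)/(11 - 0) ≡ 16/11 mod 17. 11⁻¹ ≡ 14 (mod 17), so λ ≡ 3.
  x = λ² - 0 - 11 = 9 - 11 ≡ 15; y = λ·(0 - 15) - 15 ≡ 8. → (15, 8)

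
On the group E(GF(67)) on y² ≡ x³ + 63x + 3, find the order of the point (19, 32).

2P: tangent at (19, 32): λ = (3·19² + 63)/(2·32) ≡ 7/64. 64⁻¹ ≡ 22 (mod 67), so λ ≡ 7·22 ≡ 20.
  x = λ² - 19 - 19 = 400 - 38 ≡ 27; y = λ·(19 - 27) - 32 ≡ 9. → (27, 9)
3P: (27, 9) + (19, 32). λ = (32 - 9)/(19 - 27) ≡ 23/59 mod 67. 59⁻¹ ≡ 25 (mod 67), so λ ≡ 39.
  x = λ² - 27 - 19 = 1521 - 46 ≡ 1; y = λ·(27 - 1) - 9 ≡ 0. → (1, 0)
4P: (1, 0) + (19, 32). λ = (32 - 0)/(19 - 1) ≡ 32/18 mod 67. 18⁻¹ ≡ 41 (mod 67), so λ ≡ 39.
  x = λ² - 1 - 19 = 1521 - 20 ≡ 27; y = λ·(1 - 27) - 0 ≡ 58. → (27, 58)
5P: (27, 58) + (19, 32). λ = (32 - 58)/(19 - 27) ≡ 41/59 mod 67. 59⁻¹ ≡ 25 (mod 67), so λ ≡ 20.
  x = λ² - 27 - 19 = 400 - 46 ≡ 19; y = λ·(27 - 19) - 58 ≡ 35. → (19, 35)
6P: (19, 35) + (19, 32): same x and y₁ ≡ -y₂, so the sum is the point at infinity.
6P = the point at infinity, so the order is 6.

6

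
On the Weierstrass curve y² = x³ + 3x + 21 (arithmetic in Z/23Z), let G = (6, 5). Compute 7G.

Double-and-add on 7 = (111)₂. Start with G = (6, 5) for the leading 1-bit.
double: tangent at (6, 5): λ = (3·6² + 3)/(2·5) ≡ 19/10. 10⁻¹ ≡ 7 (mod 23) since 10·7 = 70 ≡ 1, so λ ≡ 19·7 ≡ 18.
  x = λ² - 6 - 6 = 324 - 12 ≡ 13; y = λ·(6 - 13) - 5 ≡ 7. → (13, 7)
add G: (13, 7) + (6, 5). λ = (5 - 7)/(6 - 13) ≡ 21/16 mod 23. 16⁻¹ ≡ 13 (mod 23), so λ ≡ 20.
  x = λ² - 13 - 6 = 400 - 19 ≡ 13; y = λ·(13 - 13) - 7 ≡ 16. → (13, 16)
double: tangent at (13, 16): λ = (3·13² + 3)/(2·16) ≡ 4/9. 9⁻¹ ≡ 18 (mod 23) since 9·18 = 162 ≡ 1, so λ ≡ 4·18 ≡ 3.
  x = λ² - 13 - 13 = 9 - 26 ≡ 6; y = λ·(13 - 6) - 16 ≡ 5. → (6, 5)
add G: tangent at (6, 5): λ = (3·6² + 3)/(2·5) ≡ 19/10. 10⁻¹ ≡ 7 (mod 23) since 10·7 = 70 ≡ 1, so λ ≡ 19·7 ≡ 18.
  x = λ² - 6 - 6 = 324 - 12 ≡ 13; y = λ·(6 - 13) - 5 ≡ 7. → (13, 7)

(13, 7)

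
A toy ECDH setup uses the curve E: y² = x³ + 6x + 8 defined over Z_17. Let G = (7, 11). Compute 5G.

(0, 12)

Repeated addition: build up to 5G.
2G: tangent at (7, 11): λ = (3·7² + 6)/(2·11) ≡ 0/5. 5⁻¹ ≡ 7 (mod 17) since 5·7 = 35 ≡ 1, so λ ≡ 0·7 ≡ 0.
  x = λ² - 7 - 7 = 0 - 14 ≡ 3; y = λ·(7 - 3) - 11 ≡ 6. → (3, 6)
3G: (3, 6) + (7, 11). λ = (11 - 6)/(7 - 3) ≡ 5/4 mod 17. 4⁻¹ ≡ 13 (mod 17), so λ ≡ 14.
  x = λ² - 3 - 7 = 196 - 10 ≡ 16; y = λ·(3 - 16) - 6 ≡ 16. → (16, 16)
4G: (16, 16) + (7, 11). λ = (11 - 16)/(7 - 16) ≡ 12/8 mod 17. 8⁻¹ ≡ 15 (mod 17), so λ ≡ 10.
  x = λ² - 16 - 7 = 100 - 23 ≡ 9; y = λ·(16 - 9) - 16 ≡ 3. → (9, 3)
5G: (9, 3) + (7, 11). λ = (11 - 3)/(7 - 9) ≡ 8/15 mod 17. 15⁻¹ ≡ 8 (mod 17), so λ ≡ 13.
  x = λ² - 9 - 7 = 169 - 16 ≡ 0; y = λ·(9 - 0) - 3 ≡ 12. → (0, 12)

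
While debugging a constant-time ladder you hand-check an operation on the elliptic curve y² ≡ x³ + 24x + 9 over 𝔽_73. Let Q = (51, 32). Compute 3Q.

Repeated addition: build up to 3Q.
2Q: tangent at (51, 32): λ = (3·51² + 24)/(2·32) ≡ 16/64. 64⁻¹ ≡ 8 (mod 73), so λ ≡ 16·8 ≡ 55.
  x = λ² - 51 - 51 = 3025 - 102 ≡ 3; y = λ·(51 - 3) - 32 ≡ 53. → (3, 53)
3Q: (3, 53) + (51, 32). λ = (32 - 53)/(51 - 3) ≡ 52/48 mod 73. 48⁻¹ ≡ 35 (mod 73) since 48·35 = 1680 ≡ 1, so λ ≡ 68.
  x = λ² - 3 - 51 = 4624 - 54 ≡ 44; y = λ·(3 - 44) - 53 ≡ 6. → (44, 6)

(44, 6)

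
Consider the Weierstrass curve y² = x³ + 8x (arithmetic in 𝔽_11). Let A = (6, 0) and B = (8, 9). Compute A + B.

(6, 0) + (8, 9). λ = (9 - 0)/(8 - 6) ≡ 9/2 mod 11. 2⁻¹ ≡ 6 (mod 11) since 2·6 = 12 ≡ 1, so λ ≡ 10.
  x = λ² - 6 - 8 = 100 - 14 ≡ 9; y = λ·(6 - 9) - 0 ≡ 3. → (9, 3)

(9, 3)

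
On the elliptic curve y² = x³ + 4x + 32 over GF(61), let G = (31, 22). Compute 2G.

(35, 15)

tangent at (31, 22): λ = (3·31² + 4)/(2·22) ≡ 20/44. 44⁻¹ ≡ 43 (mod 61) since 44·43 = 1892 ≡ 1, so λ ≡ 20·43 ≡ 6.
  x = λ² - 31 - 31 = 36 - 62 ≡ 35; y = λ·(31 - 35) - 22 ≡ 15. → (35, 15)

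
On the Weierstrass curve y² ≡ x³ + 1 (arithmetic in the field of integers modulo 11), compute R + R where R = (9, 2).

(2, 8)

tangent at (9, 2): λ = (3·9² + 0)/(2·2) ≡ 1/4. 4⁻¹ ≡ 3 (mod 11) since 4·3 = 12 ≡ 1, so λ ≡ 1·3 ≡ 3.
  x = λ² - 9 - 9 = 9 - 18 ≡ 2; y = λ·(9 - 2) - 2 ≡ 8. → (2, 8)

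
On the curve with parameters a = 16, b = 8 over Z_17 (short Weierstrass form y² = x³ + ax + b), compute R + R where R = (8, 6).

(3, 7)

tangent at (8, 6): λ = (3·8² + 16)/(2·6) ≡ 4/12. 12⁻¹ ≡ 10 (mod 17) since 12·10 = 120 ≡ 1, so λ ≡ 4·10 ≡ 6.
  x = λ² - 8 - 8 = 36 - 16 ≡ 3; y = λ·(8 - 3) - 6 ≡ 7. → (3, 7)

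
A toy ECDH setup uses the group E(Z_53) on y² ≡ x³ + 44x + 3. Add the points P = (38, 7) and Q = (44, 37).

(38, 7) + (44, 37). λ = (37 - 7)/(44 - 38) ≡ 30/6 mod 53. 6⁻¹ ≡ 9 (mod 53), so λ ≡ 5.
  x = λ² - 38 - 44 = 25 - 82 ≡ 49; y = λ·(38 - 49) - 7 ≡ 44. → (49, 44)

(49, 44)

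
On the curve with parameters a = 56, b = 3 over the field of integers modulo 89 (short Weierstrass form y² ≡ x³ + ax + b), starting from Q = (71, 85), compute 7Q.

(71, 85)

Repeated addition: build up to 7Q.
2Q: tangent at (71, 85): λ = (3·71² + 56)/(2·85) ≡ 49/81. 81⁻¹ ≡ 11 (mod 89), so λ ≡ 49·11 ≡ 5.
  x = λ² - 71 - 71 = 25 - 142 ≡ 61; y = λ·(71 - 61) - 85 ≡ 54. → (61, 54)
3Q: (61, 54) + (71, 85). λ = (85 - 54)/(71 - 61) ≡ 31/10 mod 89. 10⁻¹ ≡ 9 (mod 89), so λ ≡ 12.
  x = λ² - 61 - 71 = 144 - 132 ≡ 12; y = λ·(61 - 12) - 54 ≡ 0. → (12, 0)
4Q: (12, 0) + (71, 85). λ = (85 - 0)/(71 - 12) ≡ 85/59 mod 89. 59⁻¹ ≡ 86 (mod 89), so λ ≡ 12.
  x = λ² - 12 - 71 = 144 - 83 ≡ 61; y = λ·(12 - 61) - 0 ≡ 35. → (61, 35)
5Q: (61, 35) + (71, 85). λ = (85 - 35)/(71 - 61) ≡ 50/10 mod 89. 10⁻¹ ≡ 9 (mod 89), so λ ≡ 5.
  x = λ² - 61 - 71 = 25 - 132 ≡ 71; y = λ·(61 - 71) - 35 ≡ 4. → (71, 4)
6Q: (71, 4) + (71, 85): same x and y₁ ≡ -y₂, so the sum is O.
7Q: O + (71, 85) = (71, 85) (identity).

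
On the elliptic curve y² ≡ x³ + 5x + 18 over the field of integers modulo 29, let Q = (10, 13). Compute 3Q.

Repeated addition: build up to 3Q.
2Q: tangent at (10, 13): λ = (3·10² + 5)/(2·13) ≡ 15/26. 26⁻¹ ≡ 19 (mod 29), so λ ≡ 15·19 ≡ 24.
  x = λ² - 10 - 10 = 576 - 20 ≡ 5; y = λ·(10 - 5) - 13 ≡ 20. → (5, 20)
3Q: (5, 20) + (10, 13). λ = (13 - 20)/(10 - 5) ≡ 22/5 mod 29. 5⁻¹ ≡ 6 (mod 29), so λ ≡ 16.
  x = λ² - 5 - 10 = 256 - 15 ≡ 9; y = λ·(5 - 9) - 20 ≡ 3. → (9, 3)

(9, 3)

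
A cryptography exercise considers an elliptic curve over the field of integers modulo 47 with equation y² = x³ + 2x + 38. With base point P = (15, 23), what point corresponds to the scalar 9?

(11, 13)

Repeated addition: build up to 9P.
2P: tangent at (15, 23): λ = (3·15² + 2)/(2·23) ≡ 19/46. 46⁻¹ ≡ 46 (mod 47), so λ ≡ 19·46 ≡ 28.
  x = λ² - 15 - 15 = 784 - 30 ≡ 2; y = λ·(15 - 2) - 23 ≡ 12. → (2, 12)
3P: (2, 12) + (15, 23). λ = (23 - 12)/(15 - 2) ≡ 11/13 mod 47. 13⁻¹ ≡ 29 (mod 47) since 13·29 = 377 ≡ 1, so λ ≡ 37.
  x = λ² - 2 - 15 = 1369 - 17 ≡ 36; y = λ·(2 - 36) - 12 ≡ 46. → (36, 46)
4P: (36, 46) + (15, 23). λ = (23 - 46)/(15 - 36) ≡ 24/26 mod 47. 26⁻¹ ≡ 38 (mod 47), so λ ≡ 19.
  x = λ² - 36 - 15 = 361 - 51 ≡ 28; y = λ·(36 - 28) - 46 ≡ 12. → (28, 12)
5P: (28, 12) + (15, 23). λ = (23 - 12)/(15 - 28) ≡ 11/34 mod 47. 34⁻¹ ≡ 18 (mod 47), so λ ≡ 10.
  x = λ² - 28 - 15 = 100 - 43 ≡ 10; y = λ·(28 - 10) - 12 ≡ 27. → (10, 27)
6P: (10, 27) + (15, 23). λ = (23 - 27)/(15 - 10) ≡ 43/5 mod 47. 5⁻¹ ≡ 19 (mod 47), so λ ≡ 18.
  x = λ² - 10 - 15 = 324 - 25 ≡ 17; y = λ·(10 - 17) - 27 ≡ 35. → (17, 35)
7P: (17, 35) + (15, 23). λ = (23 - 35)/(15 - 17) ≡ 35/45 mod 47. 45⁻¹ ≡ 23 (mod 47), so λ ≡ 6.
  x = λ² - 17 - 15 = 36 - 32 ≡ 4; y = λ·(17 - 4) - 35 ≡ 43. → (4, 43)
8P: (4, 43) + (15, 23). λ = (23 - 43)/(15 - 4) ≡ 27/11 mod 47. 11⁻¹ ≡ 30 (mod 47), so λ ≡ 11.
  x = λ² - 4 - 15 = 121 - 19 ≡ 8; y = λ·(4 - 8) - 43 ≡ 7. → (8, 7)
9P: (8, 7) + (15, 23). λ = (23 - 7)/(15 - 8) ≡ 16/7 mod 47. 7⁻¹ ≡ 27 (mod 47), so λ ≡ 9.
  x = λ² - 8 - 15 = 81 - 23 ≡ 11; y = λ·(8 - 11) - 7 ≡ 13. → (11, 13)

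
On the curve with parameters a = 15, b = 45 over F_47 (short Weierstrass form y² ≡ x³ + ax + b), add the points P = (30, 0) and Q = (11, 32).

(30, 0) + (11, 32). λ = (32 - 0)/(11 - 30) ≡ 32/28 mod 47. 28⁻¹ ≡ 42 (mod 47) since 28·42 = 1176 ≡ 1, so λ ≡ 28.
  x = λ² - 30 - 11 = 784 - 41 ≡ 38; y = λ·(30 - 38) - 0 ≡ 11. → (38, 11)

(38, 11)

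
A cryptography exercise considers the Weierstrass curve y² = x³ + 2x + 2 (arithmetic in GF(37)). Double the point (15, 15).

tangent at (15, 15): λ = (3·15² + 2)/(2·15) ≡ 11/30. 30⁻¹ ≡ 21 (mod 37) since 30·21 = 630 ≡ 1, so λ ≡ 11·21 ≡ 9.
  x = λ² - 15 - 15 = 81 - 30 ≡ 14; y = λ·(15 - 14) - 15 ≡ 31. → (14, 31)

(14, 31)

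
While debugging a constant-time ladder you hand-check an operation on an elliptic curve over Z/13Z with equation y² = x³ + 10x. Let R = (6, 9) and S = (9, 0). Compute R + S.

(7, 7)

(6, 9) + (9, 0). λ = (0 - 9)/(9 - 6) ≡ 4/3 mod 13. 3⁻¹ ≡ 9 (mod 13) since 3·9 = 27 ≡ 1, so λ ≡ 10.
  x = λ² - 6 - 9 = 100 - 15 ≡ 7; y = λ·(6 - 7) - 9 ≡ 7. → (7, 7)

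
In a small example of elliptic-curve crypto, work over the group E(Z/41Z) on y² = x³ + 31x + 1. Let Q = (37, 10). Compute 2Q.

(3, 30)

tangent at (37, 10): λ = (3·37² + 31)/(2·10) ≡ 38/20. 20⁻¹ ≡ 39 (mod 41) since 20·39 = 780 ≡ 1, so λ ≡ 38·39 ≡ 6.
  x = λ² - 37 - 37 = 36 - 74 ≡ 3; y = λ·(37 - 3) - 10 ≡ 30. → (3, 30)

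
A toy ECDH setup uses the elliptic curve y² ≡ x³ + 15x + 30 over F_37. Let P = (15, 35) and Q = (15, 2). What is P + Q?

O

The two points share x = 15 and their y-coordinates satisfy 35 + 2 ≡ 0 (mod 37), so they are inverses. Their sum is 𝒪.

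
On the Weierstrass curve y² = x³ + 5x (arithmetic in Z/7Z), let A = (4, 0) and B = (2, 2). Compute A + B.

(4, 0) + (2, 2). λ = (2 - 0)/(2 - 4) ≡ 2/5 mod 7. 5⁻¹ ≡ 3 (mod 7), so λ ≡ 6.
  x = λ² - 4 - 2 = 36 - 6 ≡ 2; y = λ·(4 - 2) - 0 ≡ 5. → (2, 5)

(2, 5)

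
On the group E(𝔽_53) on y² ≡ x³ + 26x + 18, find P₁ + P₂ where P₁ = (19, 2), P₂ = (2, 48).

(23, 40)

(19, 2) + (2, 48). λ = (48 - 2)/(2 - 19) ≡ 46/36 mod 53. 36⁻¹ ≡ 28 (mod 53), so λ ≡ 16.
  x = λ² - 19 - 2 = 256 - 21 ≡ 23; y = λ·(19 - 23) - 2 ≡ 40. → (23, 40)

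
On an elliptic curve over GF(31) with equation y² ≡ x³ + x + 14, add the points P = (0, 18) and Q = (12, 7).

(8, 10)

(0, 18) + (12, 7). λ = (7 - 18)/(12 - 0) ≡ 20/12 mod 31. 12⁻¹ ≡ 13 (mod 31) since 12·13 = 156 ≡ 1, so λ ≡ 12.
  x = λ² - 0 - 12 = 144 - 12 ≡ 8; y = λ·(0 - 8) - 18 ≡ 10. → (8, 10)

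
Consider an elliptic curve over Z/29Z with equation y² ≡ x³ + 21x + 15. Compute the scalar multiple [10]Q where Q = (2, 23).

(19, 20)

Repeated addition: build up to 10Q.
2Q: tangent at (2, 23): λ = (3·2² + 21)/(2·23) ≡ 4/17. 17⁻¹ ≡ 12 (mod 29), so λ ≡ 4·12 ≡ 19.
  x = λ² - 2 - 2 = 361 - 4 ≡ 9; y = λ·(2 - 9) - 23 ≡ 18. → (9, 18)
3Q: (9, 18) + (2, 23). λ = (23 - 18)/(2 - 9) ≡ 5/22 mod 29. 22⁻¹ ≡ 4 (mod 29) since 22·4 = 88 ≡ 1, so λ ≡ 20.
  x = λ² - 9 - 2 = 400 - 11 ≡ 12; y = λ·(9 - 12) - 18 ≡ 9. → (12, 9)
4Q: (12, 9) + (2, 23). λ = (23 - 9)/(2 - 12) ≡ 14/19 mod 29. 19⁻¹ ≡ 26 (mod 29), so λ ≡ 16.
  x = λ² - 12 - 2 = 256 - 14 ≡ 10; y = λ·(12 - 10) - 9 ≡ 23. → (10, 23)
5Q: (10, 23) + (2, 23). λ = (23 - 23)/(2 - 10) ≡ 0/21 mod 29. 21⁻¹ ≡ 18 (mod 29) since 21·18 = 378 ≡ 1, so λ ≡ 0.
  x = λ² - 10 - 2 = 0 - 12 ≡ 17; y = λ·(10 - 17) - 23 ≡ 6. → (17, 6)
6Q: (17, 6) + (2, 23). λ = (23 - 6)/(2 - 17) ≡ 17/14 mod 29. 14⁻¹ ≡ 27 (mod 29), so λ ≡ 24.
  x = λ² - 17 - 2 = 576 - 19 ≡ 6; y = λ·(17 - 6) - 6 ≡ 26. → (6, 26)
7Q: (6, 26) + (2, 23). λ = (23 - 26)/(2 - 6) ≡ 26/25 mod 29. 25⁻¹ ≡ 7 (mod 29), so λ ≡ 8.
  x = λ² - 6 - 2 = 64 - 8 ≡ 27; y = λ·(6 - 27) - 26 ≡ 9. → (27, 9)
8Q: (27, 9) + (2, 23). λ = (23 - 9)/(2 - 27) ≡ 14/4 mod 29. 4⁻¹ ≡ 22 (mod 29) since 4·22 = 88 ≡ 1, so λ ≡ 18.
  x = λ² - 27 - 2 = 324 - 29 ≡ 5; y = λ·(27 - 5) - 9 ≡ 10. → (5, 10)
9Q: (5, 10) + (2, 23). λ = (23 - 10)/(2 - 5) ≡ 13/26 mod 29. 26⁻¹ ≡ 19 (mod 29), so λ ≡ 15.
  x = λ² - 5 - 2 = 225 - 7 ≡ 15; y = λ·(5 - 15) - 10 ≡ 14. → (15, 14)
10Q: (15, 14) + (2, 23). λ = (23 - 14)/(2 - 15) ≡ 9/16 mod 29. 16⁻¹ ≡ 20 (mod 29), so λ ≡ 6.
  x = λ² - 15 - 2 = 36 - 17 ≡ 19; y = λ·(15 - 19) - 14 ≡ 20. → (19, 20)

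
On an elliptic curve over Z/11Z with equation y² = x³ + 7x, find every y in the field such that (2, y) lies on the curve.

x³ + 7x + 0 = 22 ≡ 0 (mod 11).
Only y = 0 satisfies y² ≡ 0.

0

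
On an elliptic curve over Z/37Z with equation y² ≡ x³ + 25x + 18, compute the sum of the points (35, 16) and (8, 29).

(35, 16) + (8, 29). λ = (29 - 16)/(8 - 35) ≡ 13/10 mod 37. 10⁻¹ ≡ 26 (mod 37), so λ ≡ 5.
  x = λ² - 35 - 8 = 25 - 43 ≡ 19; y = λ·(35 - 19) - 16 ≡ 27. → (19, 27)

(19, 27)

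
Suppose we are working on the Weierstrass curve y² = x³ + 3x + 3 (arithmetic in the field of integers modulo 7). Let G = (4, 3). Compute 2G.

tangent at (4, 3): λ = (3·4² + 3)/(2·3) ≡ 2/6. 6⁻¹ ≡ 6 (mod 7), so λ ≡ 2·6 ≡ 5.
  x = λ² - 4 - 4 = 25 - 8 ≡ 3; y = λ·(4 - 3) - 3 ≡ 2. → (3, 2)

(3, 2)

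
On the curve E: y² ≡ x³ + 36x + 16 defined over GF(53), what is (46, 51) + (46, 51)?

(50, 26)

tangent at (46, 51): λ = (3·46² + 36)/(2·51) ≡ 24/49. 49⁻¹ ≡ 13 (mod 53), so λ ≡ 24·13 ≡ 47.
  x = λ² - 46 - 46 = 2209 - 92 ≡ 50; y = λ·(46 - 50) - 51 ≡ 26. → (50, 26)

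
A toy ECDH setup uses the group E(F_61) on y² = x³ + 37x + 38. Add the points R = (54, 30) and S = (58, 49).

(44, 48)

(54, 30) + (58, 49). λ = (49 - 30)/(58 - 54) ≡ 19/4 mod 61. 4⁻¹ ≡ 46 (mod 61), so λ ≡ 20.
  x = λ² - 54 - 58 = 400 - 112 ≡ 44; y = λ·(54 - 44) - 30 ≡ 48. → (44, 48)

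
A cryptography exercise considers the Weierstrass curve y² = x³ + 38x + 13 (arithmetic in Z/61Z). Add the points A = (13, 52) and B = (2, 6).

(13, 52) + (2, 6). λ = (6 - 52)/(2 - 13) ≡ 15/50 mod 61. 50⁻¹ ≡ 11 (mod 61) since 50·11 = 550 ≡ 1, so λ ≡ 43.
  x = λ² - 13 - 2 = 1849 - 15 ≡ 4; y = λ·(13 - 4) - 52 ≡ 30. → (4, 30)

(4, 30)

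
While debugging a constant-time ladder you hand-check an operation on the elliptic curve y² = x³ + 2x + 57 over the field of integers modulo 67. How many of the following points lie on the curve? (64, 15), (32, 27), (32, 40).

3

(64, 15): 15² ≡ 24, rhs ≡ 24 → on.
(32, 27): 27² ≡ 59, rhs ≡ 59 → on.
(32, 40): 40² ≡ 59, rhs ≡ 59 → on.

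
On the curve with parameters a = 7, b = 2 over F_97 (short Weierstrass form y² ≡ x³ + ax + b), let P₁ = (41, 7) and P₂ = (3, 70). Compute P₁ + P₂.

(41, 7) + (3, 70). λ = (70 - 7)/(3 - 41) ≡ 63/59 mod 97. 59⁻¹ ≡ 74 (mod 97), so λ ≡ 6.
  x = λ² - 41 - 3 = 36 - 44 ≡ 89; y = λ·(41 - 89) - 7 ≡ 93. → (89, 93)

(89, 93)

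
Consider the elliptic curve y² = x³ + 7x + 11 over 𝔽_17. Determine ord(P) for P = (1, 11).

7

2P: tangent at (1, 11): λ = (3·1² + 7)/(2·11) ≡ 10/5. 5⁻¹ ≡ 7 (mod 17), so λ ≡ 10·7 ≡ 2.
  x = λ² - 1 - 1 = 4 - 2 ≡ 2; y = λ·(1 - 2) - 11 ≡ 4. → (2, 4)
3P: (2, 4) + (1, 11). λ = (11 - 4)/(1 - 2) ≡ 7/16 mod 17. 16⁻¹ ≡ 16 (mod 17), so λ ≡ 10.
  x = λ² - 2 - 1 = 100 - 3 ≡ 12; y = λ·(2 - 12) - 4 ≡ 15. → (12, 15)
4P: (12, 15) + (1, 11). λ = (11 - 15)/(1 - 12) ≡ 13/6 mod 17. 6⁻¹ ≡ 3 (mod 17) since 6·3 = 18 ≡ 1, so λ ≡ 5.
  x = λ² - 12 - 1 = 25 - 13 ≡ 12; y = λ·(12 - 12) - 15 ≡ 2. → (12, 2)
5P: (12, 2) + (1, 11). λ = (11 - 2)/(1 - 12) ≡ 9/6 mod 17. 6⁻¹ ≡ 3 (mod 17), so λ ≡ 10.
  x = λ² - 12 - 1 = 100 - 13 ≡ 2; y = λ·(12 - 2) - 2 ≡ 13. → (2, 13)
6P: (2, 13) + (1, 11). λ = (11 - 13)/(1 - 2) ≡ 15/16 mod 17. 16⁻¹ ≡ 16 (mod 17) since 16·16 = 256 ≡ 1, so λ ≡ 2.
  x = λ² - 2 - 1 = 4 - 3 ≡ 1; y = λ·(2 - 1) - 13 ≡ 6. → (1, 6)
7P: (1, 6) + (1, 11): same x and y₁ ≡ -y₂, so the sum is the point at infinity.
7P = the point at infinity, so the order is 7.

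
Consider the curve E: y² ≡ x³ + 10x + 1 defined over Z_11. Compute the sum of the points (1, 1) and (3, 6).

(5, 0)

(1, 1) + (3, 6). λ = (6 - 1)/(3 - 1) ≡ 5/2 mod 11. 2⁻¹ ≡ 6 (mod 11) since 2·6 = 12 ≡ 1, so λ ≡ 8.
  x = λ² - 1 - 3 = 64 - 4 ≡ 5; y = λ·(1 - 5) - 1 ≡ 0. → (5, 0)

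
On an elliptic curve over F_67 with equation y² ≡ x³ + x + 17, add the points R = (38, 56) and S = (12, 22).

(31, 15)

(38, 56) + (12, 22). λ = (22 - 56)/(12 - 38) ≡ 33/41 mod 67. 41⁻¹ ≡ 18 (mod 67), so λ ≡ 58.
  x = λ² - 38 - 12 = 3364 - 50 ≡ 31; y = λ·(38 - 31) - 56 ≡ 15. → (31, 15)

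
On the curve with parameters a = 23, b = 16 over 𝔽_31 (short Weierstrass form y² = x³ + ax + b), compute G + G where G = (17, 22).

tangent at (17, 22): λ = (3·17² + 23)/(2·22) ≡ 22/13. 13⁻¹ ≡ 12 (mod 31), so λ ≡ 22·12 ≡ 16.
  x = λ² - 17 - 17 = 256 - 34 ≡ 5; y = λ·(17 - 5) - 22 ≡ 15. → (5, 15)

(5, 15)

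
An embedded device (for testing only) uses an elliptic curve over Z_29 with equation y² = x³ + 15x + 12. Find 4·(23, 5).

(6, 12)

Write Q = (23, 5).
Double-and-add on 4 = (100)₂. Start with Q = (23, 5) for the leading 1-bit.
double: tangent at (23, 5): λ = (3·23² + 15)/(2·5) ≡ 7/10. 10⁻¹ ≡ 3 (mod 29), so λ ≡ 7·3 ≡ 21.
  x = λ² - 23 - 23 = 441 - 46 ≡ 18; y = λ·(23 - 18) - 5 ≡ 13. → (18, 13)
double: tangent at (18, 13): λ = (3·18² + 15)/(2·13) ≡ 1/26. 26⁻¹ ≡ 19 (mod 29), so λ ≡ 1·19 ≡ 19.
  x = λ² - 18 - 18 = 361 - 36 ≡ 6; y = λ·(18 - 6) - 13 ≡ 12. → (6, 12)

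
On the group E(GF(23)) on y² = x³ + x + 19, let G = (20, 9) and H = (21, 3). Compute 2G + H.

First 2G:
Repeated addition: build up to 2G.
2G: tangent at (20, 9): λ = (3·20² + 1)/(2·9) ≡ 5/18. 18⁻¹ ≡ 9 (mod 23) since 18·9 = 162 ≡ 1, so λ ≡ 5·9 ≡ 22.
  x = λ² - 20 - 20 = 484 - 40 ≡ 7; y = λ·(20 - 7) - 9 ≡ 1. → (7, 1)
2G = (7, 1).
Finally 2G + H:
(7, 1) + (21, 3). λ = (3 - 1)/(21 - 7) ≡ 2/14 mod 23. 14⁻¹ ≡ 5 (mod 23), so λ ≡ 10.
  x = λ² - 7 - 21 = 100 - 28 ≡ 3; y = λ·(7 - 3) - 1 ≡ 16. → (3, 16)

(3, 16)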